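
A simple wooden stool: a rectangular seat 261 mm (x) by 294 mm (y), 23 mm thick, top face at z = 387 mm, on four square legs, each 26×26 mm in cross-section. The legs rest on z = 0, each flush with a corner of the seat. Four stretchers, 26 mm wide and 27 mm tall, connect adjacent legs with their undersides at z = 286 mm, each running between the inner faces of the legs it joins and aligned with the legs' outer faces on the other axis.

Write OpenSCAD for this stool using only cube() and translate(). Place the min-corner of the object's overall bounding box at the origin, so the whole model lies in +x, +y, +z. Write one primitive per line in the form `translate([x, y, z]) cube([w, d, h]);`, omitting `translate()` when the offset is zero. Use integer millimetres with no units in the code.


translate([0, 0, 364]) cube([261, 294, 23]);
cube([26, 26, 364]);
translate([235, 0, 0]) cube([26, 26, 364]);
translate([0, 268, 0]) cube([26, 26, 364]);
translate([235, 268, 0]) cube([26, 26, 364]);
translate([26, 0, 286]) cube([209, 26, 27]);
translate([26, 268, 286]) cube([209, 26, 27]);
translate([0, 26, 286]) cube([26, 242, 27]);
translate([235, 26, 286]) cube([26, 242, 27]);


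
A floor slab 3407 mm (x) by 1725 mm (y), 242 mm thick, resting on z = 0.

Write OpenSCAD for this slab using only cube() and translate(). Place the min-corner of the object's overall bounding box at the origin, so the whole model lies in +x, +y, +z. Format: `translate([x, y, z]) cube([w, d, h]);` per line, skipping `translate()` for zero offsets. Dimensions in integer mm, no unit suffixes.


cube([3407, 1725, 242]);


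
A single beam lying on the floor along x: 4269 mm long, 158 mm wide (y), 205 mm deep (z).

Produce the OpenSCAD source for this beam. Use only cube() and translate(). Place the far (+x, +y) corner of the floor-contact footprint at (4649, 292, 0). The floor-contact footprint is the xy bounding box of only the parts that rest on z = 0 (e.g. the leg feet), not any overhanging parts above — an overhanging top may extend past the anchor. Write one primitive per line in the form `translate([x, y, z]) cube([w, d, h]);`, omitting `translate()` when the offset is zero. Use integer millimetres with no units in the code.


translate([380, 134, 0]) cube([4269, 158, 205]);


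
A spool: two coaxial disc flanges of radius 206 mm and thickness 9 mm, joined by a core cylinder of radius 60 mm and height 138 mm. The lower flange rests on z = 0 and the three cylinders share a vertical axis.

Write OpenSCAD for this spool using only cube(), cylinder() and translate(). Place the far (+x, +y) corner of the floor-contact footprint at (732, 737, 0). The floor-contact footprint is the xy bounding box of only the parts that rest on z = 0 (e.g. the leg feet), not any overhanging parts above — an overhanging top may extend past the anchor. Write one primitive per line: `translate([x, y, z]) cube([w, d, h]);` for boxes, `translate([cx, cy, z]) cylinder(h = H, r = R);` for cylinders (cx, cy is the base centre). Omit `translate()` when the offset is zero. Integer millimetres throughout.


translate([526, 531, 0]) cylinder(h = 9, r = 206);
translate([526, 531, 9]) cylinder(h = 138, r = 60);
translate([526, 531, 147]) cylinder(h = 9, r = 206);


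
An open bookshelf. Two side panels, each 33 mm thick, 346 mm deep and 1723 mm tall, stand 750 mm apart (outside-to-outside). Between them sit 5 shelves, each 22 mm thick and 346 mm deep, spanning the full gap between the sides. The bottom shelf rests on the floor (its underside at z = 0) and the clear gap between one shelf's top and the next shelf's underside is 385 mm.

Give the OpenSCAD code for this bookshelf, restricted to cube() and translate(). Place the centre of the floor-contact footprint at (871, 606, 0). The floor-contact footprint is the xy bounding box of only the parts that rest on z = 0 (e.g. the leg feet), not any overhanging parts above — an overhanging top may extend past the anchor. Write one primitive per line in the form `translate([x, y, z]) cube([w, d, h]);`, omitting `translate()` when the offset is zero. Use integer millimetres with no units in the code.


translate([496, 433, 0]) cube([33, 346, 1723]);
translate([1213, 433, 0]) cube([33, 346, 1723]);
translate([529, 433, 0]) cube([684, 346, 22]);
translate([529, 433, 407]) cube([684, 346, 22]);
translate([529, 433, 814]) cube([684, 346, 22]);
translate([529, 433, 1221]) cube([684, 346, 22]);
translate([529, 433, 1628]) cube([684, 346, 22]);


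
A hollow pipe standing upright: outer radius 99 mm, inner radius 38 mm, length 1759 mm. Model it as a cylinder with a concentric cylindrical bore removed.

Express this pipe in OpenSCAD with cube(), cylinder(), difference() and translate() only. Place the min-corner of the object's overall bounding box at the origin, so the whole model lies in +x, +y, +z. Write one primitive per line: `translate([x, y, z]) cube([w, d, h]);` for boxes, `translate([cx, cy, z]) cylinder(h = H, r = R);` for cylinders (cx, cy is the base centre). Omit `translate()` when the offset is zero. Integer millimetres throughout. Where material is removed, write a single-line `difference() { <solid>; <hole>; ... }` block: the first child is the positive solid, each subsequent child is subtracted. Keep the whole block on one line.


difference() { translate([99, 99, 0]) cylinder(h = 1759, r = 99); translate([99, 99, 0]) cylinder(h = 1759, r = 38); }


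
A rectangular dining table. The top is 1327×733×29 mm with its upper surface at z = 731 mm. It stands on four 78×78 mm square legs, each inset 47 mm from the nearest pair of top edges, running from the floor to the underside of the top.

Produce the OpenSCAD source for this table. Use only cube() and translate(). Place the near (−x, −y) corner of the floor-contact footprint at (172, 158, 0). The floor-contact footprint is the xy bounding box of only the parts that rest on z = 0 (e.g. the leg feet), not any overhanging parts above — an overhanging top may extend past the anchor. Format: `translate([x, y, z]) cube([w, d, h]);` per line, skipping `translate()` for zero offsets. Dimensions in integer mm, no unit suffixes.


translate([125, 111, 702]) cube([1327, 733, 29]);
translate([172, 158, 0]) cube([78, 78, 702]);
translate([1327, 158, 0]) cube([78, 78, 702]);
translate([172, 719, 0]) cube([78, 78, 702]);
translate([1327, 719, 0]) cube([78, 78, 702]);


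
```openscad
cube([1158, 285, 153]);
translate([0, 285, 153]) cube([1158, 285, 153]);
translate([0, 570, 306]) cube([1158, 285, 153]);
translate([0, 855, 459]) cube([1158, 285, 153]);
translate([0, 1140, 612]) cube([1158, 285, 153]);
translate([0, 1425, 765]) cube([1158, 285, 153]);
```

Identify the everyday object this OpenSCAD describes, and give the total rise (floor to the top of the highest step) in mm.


A staircase. The total rise is 918 mm.

6 identical blocks, each offset up and back from the previous — a staircase. Each step is 153 mm tall and there are 6 of them, so the total rise is 6 × 153 = 918 mm.


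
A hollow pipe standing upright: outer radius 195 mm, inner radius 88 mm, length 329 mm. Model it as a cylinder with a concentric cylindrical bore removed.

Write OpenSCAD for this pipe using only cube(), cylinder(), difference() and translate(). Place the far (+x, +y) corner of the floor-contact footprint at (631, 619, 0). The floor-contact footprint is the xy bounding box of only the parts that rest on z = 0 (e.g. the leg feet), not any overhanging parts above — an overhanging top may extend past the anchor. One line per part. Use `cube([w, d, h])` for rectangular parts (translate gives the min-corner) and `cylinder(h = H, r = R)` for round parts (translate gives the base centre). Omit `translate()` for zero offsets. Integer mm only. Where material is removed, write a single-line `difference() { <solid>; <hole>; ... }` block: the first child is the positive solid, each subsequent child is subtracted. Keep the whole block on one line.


difference() { translate([436, 424, 0]) cylinder(h = 329, r = 195); translate([436, 424, 0]) cylinder(h = 329, r = 88); }


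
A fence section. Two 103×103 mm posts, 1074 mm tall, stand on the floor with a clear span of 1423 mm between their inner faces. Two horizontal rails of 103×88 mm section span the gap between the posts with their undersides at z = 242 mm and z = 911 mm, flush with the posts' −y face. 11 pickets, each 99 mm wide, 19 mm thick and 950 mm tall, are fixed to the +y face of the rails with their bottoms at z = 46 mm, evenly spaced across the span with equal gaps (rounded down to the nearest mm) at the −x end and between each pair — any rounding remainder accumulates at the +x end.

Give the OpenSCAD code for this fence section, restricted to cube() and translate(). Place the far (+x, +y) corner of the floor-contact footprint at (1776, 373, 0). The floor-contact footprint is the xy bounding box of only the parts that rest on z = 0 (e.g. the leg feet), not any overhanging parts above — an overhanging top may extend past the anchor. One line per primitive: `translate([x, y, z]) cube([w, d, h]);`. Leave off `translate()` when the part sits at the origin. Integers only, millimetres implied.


translate([147, 270, 0]) cube([103, 103, 1074]);
translate([1673, 270, 0]) cube([103, 103, 1074]);
translate([250, 270, 242]) cube([1423, 103, 88]);
translate([250, 270, 911]) cube([1423, 103, 88]);
translate([277, 373, 46]) cube([99, 19, 950]);
translate([403, 373, 46]) cube([99, 19, 950]);
translate([529, 373, 46]) cube([99, 19, 950]);
translate([655, 373, 46]) cube([99, 19, 950]);
translate([781, 373, 46]) cube([99, 19, 950]);
translate([907, 373, 46]) cube([99, 19, 950]);
translate([1033, 373, 46]) cube([99, 19, 950]);
translate([1159, 373, 46]) cube([99, 19, 950]);
translate([1285, 373, 46]) cube([99, 19, 950]);
translate([1411, 373, 46]) cube([99, 19, 950]);
translate([1537, 373, 46]) cube([99, 19, 950]);


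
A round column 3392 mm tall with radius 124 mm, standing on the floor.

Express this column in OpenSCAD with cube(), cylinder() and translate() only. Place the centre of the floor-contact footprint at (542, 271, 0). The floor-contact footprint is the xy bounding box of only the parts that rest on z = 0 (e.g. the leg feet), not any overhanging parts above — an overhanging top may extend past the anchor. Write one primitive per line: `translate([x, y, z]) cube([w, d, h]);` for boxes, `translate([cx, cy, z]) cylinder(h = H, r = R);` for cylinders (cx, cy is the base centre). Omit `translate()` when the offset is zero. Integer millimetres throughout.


translate([542, 271, 0]) cylinder(h = 3392, r = 124);


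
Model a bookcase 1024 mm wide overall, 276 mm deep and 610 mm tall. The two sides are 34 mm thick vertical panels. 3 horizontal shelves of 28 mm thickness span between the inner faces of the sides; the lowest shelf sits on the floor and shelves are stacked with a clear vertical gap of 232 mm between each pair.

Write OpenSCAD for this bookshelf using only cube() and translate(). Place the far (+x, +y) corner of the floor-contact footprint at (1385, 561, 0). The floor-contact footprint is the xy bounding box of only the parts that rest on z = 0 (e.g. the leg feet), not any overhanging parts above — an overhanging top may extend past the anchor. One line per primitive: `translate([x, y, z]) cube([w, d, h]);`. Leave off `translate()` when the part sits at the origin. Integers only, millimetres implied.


translate([361, 285, 0]) cube([34, 276, 610]);
translate([1351, 285, 0]) cube([34, 276, 610]);
translate([395, 285, 0]) cube([956, 276, 28]);
translate([395, 285, 260]) cube([956, 276, 28]);
translate([395, 285, 520]) cube([956, 276, 28]);


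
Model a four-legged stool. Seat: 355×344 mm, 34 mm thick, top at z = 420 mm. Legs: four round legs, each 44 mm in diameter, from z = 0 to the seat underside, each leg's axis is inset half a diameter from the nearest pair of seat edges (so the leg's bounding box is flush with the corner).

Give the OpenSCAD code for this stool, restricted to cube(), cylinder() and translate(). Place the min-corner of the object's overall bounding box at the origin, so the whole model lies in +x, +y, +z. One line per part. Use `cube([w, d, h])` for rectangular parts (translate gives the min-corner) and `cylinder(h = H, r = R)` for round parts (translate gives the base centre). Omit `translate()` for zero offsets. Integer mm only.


translate([0, 0, 386]) cube([355, 344, 34]);
translate([22, 22, 0]) cylinder(h = 386, r = 22);
translate([333, 22, 0]) cylinder(h = 386, r = 22);
translate([22, 322, 0]) cylinder(h = 386, r = 22);
translate([333, 322, 0]) cylinder(h = 386, r = 22);


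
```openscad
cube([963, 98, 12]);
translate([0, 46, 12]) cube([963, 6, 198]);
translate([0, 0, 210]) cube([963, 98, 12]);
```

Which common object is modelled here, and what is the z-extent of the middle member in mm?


An I-beam. The web height is 198 mm.

Two wide flanges with a thin centred web — an I-beam. Overall 222 mm minus two 12 mm flanges gives a web of 222 − 2·12 = 198 mm.


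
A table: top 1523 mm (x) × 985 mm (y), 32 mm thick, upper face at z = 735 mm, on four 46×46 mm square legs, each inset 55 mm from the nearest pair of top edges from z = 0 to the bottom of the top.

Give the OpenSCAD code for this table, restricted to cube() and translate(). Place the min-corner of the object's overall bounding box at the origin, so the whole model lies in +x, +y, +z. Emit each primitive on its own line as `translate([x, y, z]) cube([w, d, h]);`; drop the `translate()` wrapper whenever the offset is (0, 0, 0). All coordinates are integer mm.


// leg_h = 735 - 32 = 703
translate([0, 0, 703]) cube([1523, 985, 32]);
translate([55, 55, 0]) cube([46, 46, 703]);
translate([1422, 55, 0]) cube([46, 46, 703]);
translate([55, 884, 0]) cube([46, 46, 703]);
translate([1422, 884, 0]) cube([46, 46, 703]);


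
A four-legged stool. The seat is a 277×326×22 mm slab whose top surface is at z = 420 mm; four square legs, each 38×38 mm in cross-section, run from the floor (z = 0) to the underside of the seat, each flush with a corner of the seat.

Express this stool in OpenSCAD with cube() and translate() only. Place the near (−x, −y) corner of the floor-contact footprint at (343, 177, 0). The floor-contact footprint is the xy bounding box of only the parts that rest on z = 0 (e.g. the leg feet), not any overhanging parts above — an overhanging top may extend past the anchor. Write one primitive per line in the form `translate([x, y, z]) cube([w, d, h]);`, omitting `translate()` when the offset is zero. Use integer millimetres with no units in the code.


translate([343, 177, 398]) cube([277, 326, 22]);
translate([343, 177, 0]) cube([38, 38, 398]);
translate([582, 177, 0]) cube([38, 38, 398]);
translate([343, 465, 0]) cube([38, 38, 398]);
translate([582, 465, 0]) cube([38, 38, 398]);


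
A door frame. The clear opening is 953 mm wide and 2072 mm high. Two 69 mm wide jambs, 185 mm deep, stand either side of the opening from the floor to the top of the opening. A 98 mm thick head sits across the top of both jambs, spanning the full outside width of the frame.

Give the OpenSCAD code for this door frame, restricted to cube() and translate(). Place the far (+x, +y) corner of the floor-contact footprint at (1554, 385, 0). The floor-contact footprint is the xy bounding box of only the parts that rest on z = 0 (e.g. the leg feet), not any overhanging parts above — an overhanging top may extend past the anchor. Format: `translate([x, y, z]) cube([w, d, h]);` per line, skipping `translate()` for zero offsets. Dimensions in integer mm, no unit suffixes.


translate([463, 200, 0]) cube([69, 185, 2072]);
translate([1485, 200, 0]) cube([69, 185, 2072]);
translate([463, 200, 2072]) cube([1091, 185, 98]);


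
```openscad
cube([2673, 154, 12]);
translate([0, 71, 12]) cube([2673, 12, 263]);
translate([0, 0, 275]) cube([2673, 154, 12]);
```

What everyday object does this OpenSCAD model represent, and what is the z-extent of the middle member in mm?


An I-beam. The web height is 263 mm.

Two wide flanges with a thin centred web — an I-beam. Overall 287 mm minus two 12 mm flanges gives a web of 287 − 2·12 = 263 mm.


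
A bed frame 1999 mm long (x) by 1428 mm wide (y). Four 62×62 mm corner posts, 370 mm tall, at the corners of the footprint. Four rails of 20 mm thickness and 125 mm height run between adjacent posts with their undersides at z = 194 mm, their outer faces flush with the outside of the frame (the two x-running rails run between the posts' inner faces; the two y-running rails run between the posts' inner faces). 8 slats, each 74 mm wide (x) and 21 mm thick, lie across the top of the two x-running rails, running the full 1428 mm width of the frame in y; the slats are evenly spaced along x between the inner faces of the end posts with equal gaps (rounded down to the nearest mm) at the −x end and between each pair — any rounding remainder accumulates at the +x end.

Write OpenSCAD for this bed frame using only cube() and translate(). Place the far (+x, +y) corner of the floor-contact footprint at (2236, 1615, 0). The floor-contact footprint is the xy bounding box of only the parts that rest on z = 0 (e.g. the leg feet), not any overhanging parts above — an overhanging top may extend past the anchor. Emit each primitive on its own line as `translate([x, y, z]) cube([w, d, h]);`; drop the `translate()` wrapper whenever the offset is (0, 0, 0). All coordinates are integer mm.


translate([237, 187, 0]) cube([62, 62, 370]);
translate([237, 1553, 0]) cube([62, 62, 370]);
translate([2174, 187, 0]) cube([62, 62, 370]);
translate([2174, 1553, 0]) cube([62, 62, 370]);
translate([299, 187, 194]) cube([1875, 20, 125]);
translate([299, 1595, 194]) cube([1875, 20, 125]);
translate([237, 249, 194]) cube([20, 1304, 125]);
translate([2216, 249, 194]) cube([20, 1304, 125]);
translate([441, 187, 319]) cube([74, 1428, 21]);
translate([657, 187, 319]) cube([74, 1428, 21]);
translate([873, 187, 319]) cube([74, 1428, 21]);
translate([1089, 187, 319]) cube([74, 1428, 21]);
translate([1305, 187, 319]) cube([74, 1428, 21]);
translate([1521, 187, 319]) cube([74, 1428, 21]);
translate([1737, 187, 319]) cube([74, 1428, 21]);
translate([1953, 187, 319]) cube([74, 1428, 21]);


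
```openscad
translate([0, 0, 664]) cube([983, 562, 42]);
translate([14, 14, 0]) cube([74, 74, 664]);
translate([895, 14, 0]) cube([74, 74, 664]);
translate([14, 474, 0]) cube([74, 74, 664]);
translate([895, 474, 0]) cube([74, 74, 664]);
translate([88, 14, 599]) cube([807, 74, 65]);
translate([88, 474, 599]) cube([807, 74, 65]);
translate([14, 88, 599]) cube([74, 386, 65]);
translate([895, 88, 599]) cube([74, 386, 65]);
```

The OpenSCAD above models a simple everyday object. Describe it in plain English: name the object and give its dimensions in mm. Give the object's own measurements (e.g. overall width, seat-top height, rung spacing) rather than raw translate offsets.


A rectangular dining table. The top is 983×562×42 mm with its upper surface at z = 706 mm. It stands on four 74×74 mm square legs, each inset 14 mm from the nearest pair of top edges, running from the floor to the underside of the top. Four apron rails, 74 mm thick and 65 mm tall, run between adjacent legs with their top edges flush with the underside of the top and their outer faces flush with the legs' outer faces.


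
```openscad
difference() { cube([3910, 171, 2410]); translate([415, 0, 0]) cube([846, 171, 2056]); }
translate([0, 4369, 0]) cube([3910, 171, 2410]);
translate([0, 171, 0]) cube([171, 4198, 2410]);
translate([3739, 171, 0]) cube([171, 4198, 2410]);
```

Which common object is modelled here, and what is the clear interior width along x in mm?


A single room. The interior width is 3568 mm.

Four walls enclosing a rectangle with a door in the front wall — a room. Outside width 3910 minus two 171 mm walls gives 3568 mm.


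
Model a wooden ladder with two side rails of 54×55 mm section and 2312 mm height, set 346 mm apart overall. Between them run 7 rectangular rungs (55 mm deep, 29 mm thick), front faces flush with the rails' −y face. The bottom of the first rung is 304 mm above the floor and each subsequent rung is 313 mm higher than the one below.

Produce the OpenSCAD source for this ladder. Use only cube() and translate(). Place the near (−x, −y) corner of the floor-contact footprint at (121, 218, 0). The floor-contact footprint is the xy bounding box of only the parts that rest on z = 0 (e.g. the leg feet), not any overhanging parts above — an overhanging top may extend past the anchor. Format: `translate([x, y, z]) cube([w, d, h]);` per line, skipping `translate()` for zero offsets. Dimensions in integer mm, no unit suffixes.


translate([121, 218, 0]) cube([54, 55, 2312]);
translate([413, 218, 0]) cube([54, 55, 2312]);
translate([175, 218, 304]) cube([238, 55, 29]);
translate([175, 218, 617]) cube([238, 55, 29]);
translate([175, 218, 930]) cube([238, 55, 29]);
translate([175, 218, 1243]) cube([238, 55, 29]);
translate([175, 218, 1556]) cube([238, 55, 29]);
translate([175, 218, 1869]) cube([238, 55, 29]);
translate([175, 218, 2182]) cube([238, 55, 29]);


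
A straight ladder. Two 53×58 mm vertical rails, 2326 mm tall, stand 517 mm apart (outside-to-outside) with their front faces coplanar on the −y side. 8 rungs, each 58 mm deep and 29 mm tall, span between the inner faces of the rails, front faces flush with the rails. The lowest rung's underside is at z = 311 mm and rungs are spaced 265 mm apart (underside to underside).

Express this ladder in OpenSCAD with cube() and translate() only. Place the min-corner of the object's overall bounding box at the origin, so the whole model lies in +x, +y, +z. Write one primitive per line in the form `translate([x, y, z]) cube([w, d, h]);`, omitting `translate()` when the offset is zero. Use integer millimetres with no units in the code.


cube([53, 58, 2326]);
translate([464, 0, 0]) cube([53, 58, 2326]);
translate([53, 0, 311]) cube([411, 58, 29]);
translate([53, 0, 576]) cube([411, 58, 29]);
translate([53, 0, 841]) cube([411, 58, 29]);
translate([53, 0, 1106]) cube([411, 58, 29]);
translate([53, 0, 1371]) cube([411, 58, 29]);
translate([53, 0, 1636]) cube([411, 58, 29]);
translate([53, 0, 1901]) cube([411, 58, 29]);
translate([53, 0, 2166]) cube([411, 58, 29]);


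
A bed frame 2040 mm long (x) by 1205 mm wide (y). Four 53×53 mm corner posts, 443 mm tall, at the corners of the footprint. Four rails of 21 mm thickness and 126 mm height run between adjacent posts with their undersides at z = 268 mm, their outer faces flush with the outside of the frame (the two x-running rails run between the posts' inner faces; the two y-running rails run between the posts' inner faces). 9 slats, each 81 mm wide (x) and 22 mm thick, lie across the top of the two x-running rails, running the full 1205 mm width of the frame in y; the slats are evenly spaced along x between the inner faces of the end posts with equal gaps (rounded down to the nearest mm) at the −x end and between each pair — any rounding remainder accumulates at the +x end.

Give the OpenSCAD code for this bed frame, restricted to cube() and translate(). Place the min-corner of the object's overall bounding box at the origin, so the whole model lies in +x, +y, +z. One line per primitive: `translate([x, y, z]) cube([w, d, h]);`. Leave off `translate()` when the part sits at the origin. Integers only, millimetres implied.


cube([53, 53, 443]);
translate([0, 1152, 0]) cube([53, 53, 443]);
translate([1987, 0, 0]) cube([53, 53, 443]);
translate([1987, 1152, 0]) cube([53, 53, 443]);
translate([53, 0, 268]) cube([1934, 21, 126]);
translate([53, 1184, 268]) cube([1934, 21, 126]);
translate([0, 53, 268]) cube([21, 1099, 126]);
translate([2019, 53, 268]) cube([21, 1099, 126]);
translate([173, 0, 394]) cube([81, 1205, 22]);
translate([374, 0, 394]) cube([81, 1205, 22]);
translate([575, 0, 394]) cube([81, 1205, 22]);
translate([776, 0, 394]) cube([81, 1205, 22]);
translate([977, 0, 394]) cube([81, 1205, 22]);
translate([1178, 0, 394]) cube([81, 1205, 22]);
translate([1379, 0, 394]) cube([81, 1205, 22]);
translate([1580, 0, 394]) cube([81, 1205, 22]);
translate([1781, 0, 394]) cube([81, 1205, 22]);


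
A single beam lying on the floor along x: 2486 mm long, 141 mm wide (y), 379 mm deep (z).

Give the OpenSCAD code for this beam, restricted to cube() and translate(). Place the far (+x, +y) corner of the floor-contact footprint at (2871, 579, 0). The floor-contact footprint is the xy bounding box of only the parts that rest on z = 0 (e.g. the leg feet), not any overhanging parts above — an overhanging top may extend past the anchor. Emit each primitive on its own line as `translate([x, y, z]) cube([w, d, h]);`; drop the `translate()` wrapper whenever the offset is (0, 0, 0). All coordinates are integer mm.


translate([385, 438, 0]) cube([2486, 141, 379]);


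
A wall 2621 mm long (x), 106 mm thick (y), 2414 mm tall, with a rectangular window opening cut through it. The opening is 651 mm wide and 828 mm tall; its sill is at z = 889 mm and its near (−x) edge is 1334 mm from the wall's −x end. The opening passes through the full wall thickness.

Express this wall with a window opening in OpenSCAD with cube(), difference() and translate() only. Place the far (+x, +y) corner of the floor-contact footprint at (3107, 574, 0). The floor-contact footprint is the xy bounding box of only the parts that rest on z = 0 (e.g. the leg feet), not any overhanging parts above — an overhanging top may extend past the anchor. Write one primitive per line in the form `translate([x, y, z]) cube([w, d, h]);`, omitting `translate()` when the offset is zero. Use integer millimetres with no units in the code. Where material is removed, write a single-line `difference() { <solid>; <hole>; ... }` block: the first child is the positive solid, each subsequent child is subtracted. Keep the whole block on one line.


difference() { translate([486, 468, 0]) cube([2621, 106, 2414]); translate([1820, 468, 889]) cube([651, 106, 828]); }


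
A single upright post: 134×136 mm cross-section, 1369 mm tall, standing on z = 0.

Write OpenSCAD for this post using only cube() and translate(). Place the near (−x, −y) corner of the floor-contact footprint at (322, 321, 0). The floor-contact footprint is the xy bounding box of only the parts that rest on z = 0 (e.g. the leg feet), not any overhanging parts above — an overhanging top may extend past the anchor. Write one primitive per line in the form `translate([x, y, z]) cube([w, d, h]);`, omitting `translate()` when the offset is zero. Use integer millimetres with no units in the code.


translate([322, 321, 0]) cube([134, 136, 1369]);


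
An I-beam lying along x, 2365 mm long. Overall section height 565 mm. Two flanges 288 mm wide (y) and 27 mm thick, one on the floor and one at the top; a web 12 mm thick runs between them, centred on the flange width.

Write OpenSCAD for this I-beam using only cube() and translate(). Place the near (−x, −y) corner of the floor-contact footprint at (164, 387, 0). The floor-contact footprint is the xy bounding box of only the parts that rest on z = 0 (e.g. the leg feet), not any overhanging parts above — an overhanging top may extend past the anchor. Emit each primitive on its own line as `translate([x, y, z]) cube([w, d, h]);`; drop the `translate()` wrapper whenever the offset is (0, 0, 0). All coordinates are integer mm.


translate([164, 387, 0]) cube([2365, 288, 27]);
translate([164, 525, 27]) cube([2365, 12, 511]);
translate([164, 387, 538]) cube([2365, 288, 27]);


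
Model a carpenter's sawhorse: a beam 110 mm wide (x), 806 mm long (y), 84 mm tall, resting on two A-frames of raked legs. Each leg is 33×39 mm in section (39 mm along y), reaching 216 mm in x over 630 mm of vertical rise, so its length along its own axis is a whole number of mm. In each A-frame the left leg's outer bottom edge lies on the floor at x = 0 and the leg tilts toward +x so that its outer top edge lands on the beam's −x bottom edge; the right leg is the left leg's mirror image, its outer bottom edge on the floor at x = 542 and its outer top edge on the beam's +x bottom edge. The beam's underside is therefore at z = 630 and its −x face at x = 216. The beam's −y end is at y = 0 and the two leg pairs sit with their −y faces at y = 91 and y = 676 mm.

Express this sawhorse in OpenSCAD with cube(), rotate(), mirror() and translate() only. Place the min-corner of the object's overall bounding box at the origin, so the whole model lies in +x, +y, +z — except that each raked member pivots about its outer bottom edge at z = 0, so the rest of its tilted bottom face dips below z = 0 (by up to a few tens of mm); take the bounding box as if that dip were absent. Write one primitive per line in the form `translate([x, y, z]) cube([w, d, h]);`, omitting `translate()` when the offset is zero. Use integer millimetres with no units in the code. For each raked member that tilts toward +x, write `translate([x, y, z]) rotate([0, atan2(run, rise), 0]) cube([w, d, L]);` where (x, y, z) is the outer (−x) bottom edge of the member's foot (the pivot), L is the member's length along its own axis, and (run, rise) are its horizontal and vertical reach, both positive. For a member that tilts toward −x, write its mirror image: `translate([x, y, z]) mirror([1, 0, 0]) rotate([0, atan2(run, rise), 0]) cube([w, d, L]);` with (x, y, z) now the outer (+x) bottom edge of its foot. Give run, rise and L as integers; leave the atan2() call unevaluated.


translate([216, 0, 630]) cube([110, 806, 84]);
translate([0, 91, 0]) rotate([0, atan2(216, 630), 0]) cube([33, 39, 666]);
translate([542, 91, 0]) mirror([1, 0, 0]) rotate([0, atan2(216, 630), 0]) cube([33, 39, 666]);
translate([0, 676, 0]) rotate([0, atan2(216, 630), 0]) cube([33, 39, 666]);
translate([542, 676, 0]) mirror([1, 0, 0]) rotate([0, atan2(216, 630), 0]) cube([33, 39, 666]);


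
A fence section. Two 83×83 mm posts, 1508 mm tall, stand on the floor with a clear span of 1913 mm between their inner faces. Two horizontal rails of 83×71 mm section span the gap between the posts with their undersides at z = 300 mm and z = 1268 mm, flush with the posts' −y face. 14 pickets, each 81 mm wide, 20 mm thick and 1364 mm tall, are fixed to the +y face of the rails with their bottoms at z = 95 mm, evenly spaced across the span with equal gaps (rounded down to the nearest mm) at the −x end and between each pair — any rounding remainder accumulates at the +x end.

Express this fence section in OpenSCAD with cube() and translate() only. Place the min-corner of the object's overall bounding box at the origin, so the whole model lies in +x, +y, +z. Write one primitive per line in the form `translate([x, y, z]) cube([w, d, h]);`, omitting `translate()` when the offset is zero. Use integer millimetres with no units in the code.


cube([83, 83, 1508]);
translate([1996, 0, 0]) cube([83, 83, 1508]);
translate([83, 0, 300]) cube([1913, 83, 71]);
translate([83, 0, 1268]) cube([1913, 83, 71]);
translate([134, 83, 95]) cube([81, 20, 1364]);
translate([266, 83, 95]) cube([81, 20, 1364]);
translate([398, 83, 95]) cube([81, 20, 1364]);
translate([530, 83, 95]) cube([81, 20, 1364]);
translate([662, 83, 95]) cube([81, 20, 1364]);
translate([794, 83, 95]) cube([81, 20, 1364]);
translate([926, 83, 95]) cube([81, 20, 1364]);
translate([1058, 83, 95]) cube([81, 20, 1364]);
translate([1190, 83, 95]) cube([81, 20, 1364]);
translate([1322, 83, 95]) cube([81, 20, 1364]);
translate([1454, 83, 95]) cube([81, 20, 1364]);
translate([1586, 83, 95]) cube([81, 20, 1364]);
translate([1718, 83, 95]) cube([81, 20, 1364]);
translate([1850, 83, 95]) cube([81, 20, 1364]);


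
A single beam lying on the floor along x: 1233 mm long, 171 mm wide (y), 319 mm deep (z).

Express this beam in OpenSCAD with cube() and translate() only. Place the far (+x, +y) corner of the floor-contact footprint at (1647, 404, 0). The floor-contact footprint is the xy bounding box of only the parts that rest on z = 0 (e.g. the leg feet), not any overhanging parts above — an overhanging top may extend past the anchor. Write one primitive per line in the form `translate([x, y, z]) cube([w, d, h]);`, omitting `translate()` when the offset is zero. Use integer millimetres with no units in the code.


translate([414, 233, 0]) cube([1233, 171, 319]);


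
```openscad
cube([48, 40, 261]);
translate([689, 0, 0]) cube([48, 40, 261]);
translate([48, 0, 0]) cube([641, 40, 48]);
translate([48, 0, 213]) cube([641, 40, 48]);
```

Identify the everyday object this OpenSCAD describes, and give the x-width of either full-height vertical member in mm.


A picture frame. The border width is 48 mm.

Four thin pieces enclosing a rectangular opening — a picture frame. The two full-height stiles are 261 mm tall; the top rail sits at z = 213 and is 48 mm tall, so the border above the opening is 261 − 213 = 48 mm, matching the stile x-width.


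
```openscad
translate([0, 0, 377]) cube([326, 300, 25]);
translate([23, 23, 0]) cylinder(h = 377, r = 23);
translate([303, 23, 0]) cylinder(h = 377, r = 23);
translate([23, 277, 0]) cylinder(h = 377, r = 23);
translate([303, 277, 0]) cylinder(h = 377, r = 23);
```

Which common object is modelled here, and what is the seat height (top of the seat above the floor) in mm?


A stool. The seat height is 402 mm.

A 326×300×25 slab at z = 377 on four corner cylinders — a stool. The seat top is 377 + 25 = 402 mm.


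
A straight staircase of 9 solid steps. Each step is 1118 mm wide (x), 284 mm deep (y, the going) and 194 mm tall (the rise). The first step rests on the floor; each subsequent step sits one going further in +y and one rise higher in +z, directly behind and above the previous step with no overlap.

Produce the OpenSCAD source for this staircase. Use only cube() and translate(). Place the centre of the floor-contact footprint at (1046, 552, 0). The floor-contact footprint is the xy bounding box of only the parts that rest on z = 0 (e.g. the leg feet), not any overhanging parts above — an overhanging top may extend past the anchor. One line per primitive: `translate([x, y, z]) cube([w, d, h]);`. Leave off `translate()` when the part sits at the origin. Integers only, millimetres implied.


translate([487, 410, 0]) cube([1118, 284, 194]);
translate([487, 694, 194]) cube([1118, 284, 194]);
translate([487, 978, 388]) cube([1118, 284, 194]);
translate([487, 1262, 582]) cube([1118, 284, 194]);
translate([487, 1546, 776]) cube([1118, 284, 194]);
translate([487, 1830, 970]) cube([1118, 284, 194]);
translate([487, 2114, 1164]) cube([1118, 284, 194]);
translate([487, 2398, 1358]) cube([1118, 284, 194]);
translate([487, 2682, 1552]) cube([1118, 284, 194]);


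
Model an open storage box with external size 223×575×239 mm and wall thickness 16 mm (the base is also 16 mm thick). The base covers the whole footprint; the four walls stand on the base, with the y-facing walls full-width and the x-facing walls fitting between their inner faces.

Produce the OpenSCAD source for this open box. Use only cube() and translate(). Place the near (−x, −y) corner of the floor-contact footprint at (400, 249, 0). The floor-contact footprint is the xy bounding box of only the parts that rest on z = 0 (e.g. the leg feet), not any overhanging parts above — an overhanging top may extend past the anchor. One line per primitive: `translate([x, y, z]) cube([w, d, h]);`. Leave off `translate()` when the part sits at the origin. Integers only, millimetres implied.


translate([400, 249, 0]) cube([223, 575, 16]);
translate([400, 249, 16]) cube([223, 16, 223]);
translate([400, 808, 16]) cube([223, 16, 223]);
translate([400, 265, 16]) cube([16, 543, 223]);
translate([607, 265, 16]) cube([16, 543, 223]);


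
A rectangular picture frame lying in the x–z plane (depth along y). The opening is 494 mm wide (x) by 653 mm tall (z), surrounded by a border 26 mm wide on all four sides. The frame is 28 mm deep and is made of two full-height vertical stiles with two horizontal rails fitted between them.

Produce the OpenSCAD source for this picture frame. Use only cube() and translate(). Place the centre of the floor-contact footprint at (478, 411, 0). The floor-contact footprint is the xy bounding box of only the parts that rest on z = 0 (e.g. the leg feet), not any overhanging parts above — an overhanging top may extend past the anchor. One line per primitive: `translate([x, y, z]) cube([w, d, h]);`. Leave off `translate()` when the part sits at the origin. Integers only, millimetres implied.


translate([205, 397, 0]) cube([26, 28, 705]);
translate([725, 397, 0]) cube([26, 28, 705]);
translate([231, 397, 0]) cube([494, 28, 26]);
translate([231, 397, 679]) cube([494, 28, 26]);


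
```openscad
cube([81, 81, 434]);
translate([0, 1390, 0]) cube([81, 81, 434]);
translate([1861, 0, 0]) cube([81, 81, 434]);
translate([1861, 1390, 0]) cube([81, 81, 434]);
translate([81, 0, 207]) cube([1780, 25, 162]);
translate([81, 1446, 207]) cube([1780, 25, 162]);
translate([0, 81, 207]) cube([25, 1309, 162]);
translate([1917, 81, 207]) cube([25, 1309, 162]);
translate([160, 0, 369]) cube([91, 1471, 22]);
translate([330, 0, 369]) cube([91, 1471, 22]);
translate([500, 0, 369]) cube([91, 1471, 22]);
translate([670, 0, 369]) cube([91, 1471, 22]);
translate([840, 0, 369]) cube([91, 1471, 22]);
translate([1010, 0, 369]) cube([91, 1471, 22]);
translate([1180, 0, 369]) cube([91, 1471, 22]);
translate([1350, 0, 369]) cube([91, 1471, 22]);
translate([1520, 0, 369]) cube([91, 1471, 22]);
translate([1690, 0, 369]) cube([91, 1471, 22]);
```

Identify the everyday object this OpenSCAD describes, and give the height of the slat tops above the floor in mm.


A bed frame. The slat-top height is 391 mm.

Four posts, four rails, and a row of slats — a bed frame. Slats sit on the rails at z = 207 + 162 = 369; with slat thickness 22, the top is 391 mm.


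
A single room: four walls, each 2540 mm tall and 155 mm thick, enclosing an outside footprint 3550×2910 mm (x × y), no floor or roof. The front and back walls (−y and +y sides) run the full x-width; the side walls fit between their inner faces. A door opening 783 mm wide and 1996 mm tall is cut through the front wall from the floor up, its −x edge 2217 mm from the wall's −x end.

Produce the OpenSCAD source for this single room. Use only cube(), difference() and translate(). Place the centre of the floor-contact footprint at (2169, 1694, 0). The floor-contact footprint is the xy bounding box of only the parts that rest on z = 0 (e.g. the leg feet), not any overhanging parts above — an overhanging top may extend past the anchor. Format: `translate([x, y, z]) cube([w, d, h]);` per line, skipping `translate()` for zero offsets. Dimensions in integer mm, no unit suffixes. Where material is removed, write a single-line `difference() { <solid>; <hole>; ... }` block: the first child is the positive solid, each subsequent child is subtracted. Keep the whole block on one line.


difference() { translate([394, 239, 0]) cube([3550, 155, 2540]); translate([2611, 239, 0]) cube([783, 155, 1996]); }
translate([394, 2994, 0]) cube([3550, 155, 2540]);
translate([394, 394, 0]) cube([155, 2600, 2540]);
translate([3789, 394, 0]) cube([155, 2600, 2540]);


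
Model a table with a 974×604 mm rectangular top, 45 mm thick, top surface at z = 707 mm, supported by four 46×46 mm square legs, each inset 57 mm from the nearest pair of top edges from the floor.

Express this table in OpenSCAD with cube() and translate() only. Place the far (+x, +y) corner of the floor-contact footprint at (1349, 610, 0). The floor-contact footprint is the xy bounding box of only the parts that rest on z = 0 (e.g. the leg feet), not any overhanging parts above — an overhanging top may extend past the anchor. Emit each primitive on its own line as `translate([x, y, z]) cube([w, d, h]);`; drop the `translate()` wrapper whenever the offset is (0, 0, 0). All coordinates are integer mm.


translate([432, 63, 662]) cube([974, 604, 45]);
translate([489, 120, 0]) cube([46, 46, 662]);
translate([1303, 120, 0]) cube([46, 46, 662]);
translate([489, 564, 0]) cube([46, 46, 662]);
translate([1303, 564, 0]) cube([46, 46, 662]);
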